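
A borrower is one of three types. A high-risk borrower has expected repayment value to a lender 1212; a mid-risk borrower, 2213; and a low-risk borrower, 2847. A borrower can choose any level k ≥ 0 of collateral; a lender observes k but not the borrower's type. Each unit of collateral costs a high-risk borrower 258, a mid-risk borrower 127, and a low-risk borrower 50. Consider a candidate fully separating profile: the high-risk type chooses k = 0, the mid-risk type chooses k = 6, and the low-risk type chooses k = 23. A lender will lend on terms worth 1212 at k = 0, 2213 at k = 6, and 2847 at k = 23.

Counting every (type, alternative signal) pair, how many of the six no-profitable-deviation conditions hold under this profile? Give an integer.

Mid-risk (own payoff 2213 − 127×6 = 1451): to k=0 gives 1212 → no gain ✓; to k=23 gives 2847 − 127×23 = -74 → no gain ✓.
Low-risk (own payoff 2847 − 50×23 = 1697): to k=0 gives 1212 → no gain ✓; to k=6 gives 2213 − 50×6 = 1913 → profitable ✗.
High-risk (own payoff 1212): to k=6 gives 2213 − 258×6 = 665 → no gain ✓; to k=23 gives 2847 − 258×23 = -3087 → no gain ✓.
5 of the 6 constraints hold; not an equilibrium.

5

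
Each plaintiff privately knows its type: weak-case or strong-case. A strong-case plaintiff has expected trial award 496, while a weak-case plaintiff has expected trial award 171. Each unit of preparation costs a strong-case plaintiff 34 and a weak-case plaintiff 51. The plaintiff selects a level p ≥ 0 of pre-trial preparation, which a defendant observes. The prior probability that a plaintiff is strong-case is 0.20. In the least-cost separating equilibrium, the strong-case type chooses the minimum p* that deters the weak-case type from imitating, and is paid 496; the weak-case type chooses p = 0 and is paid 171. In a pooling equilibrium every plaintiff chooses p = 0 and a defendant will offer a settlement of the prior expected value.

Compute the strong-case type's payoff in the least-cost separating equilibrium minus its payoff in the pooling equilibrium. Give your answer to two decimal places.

43.33

Least-cost separating signal: p* solves 171 = 496 − 51·p*, so p* = (496 − 171)/51 ≈ 6.3725.
Strong-case type's separating payoff: 496 − 34 × p* = 496 − 34 × (496 − 171)/51 = 496 − 11050/51 ≈ 279.3333.
Pooling payoff: 0.20 × 496 + 0.80 × 171 = 236.
Difference: 279.3333 − 236 = 43.3333, i.e. 43.33 to two decimal places.
The strong-case type prefers to separate.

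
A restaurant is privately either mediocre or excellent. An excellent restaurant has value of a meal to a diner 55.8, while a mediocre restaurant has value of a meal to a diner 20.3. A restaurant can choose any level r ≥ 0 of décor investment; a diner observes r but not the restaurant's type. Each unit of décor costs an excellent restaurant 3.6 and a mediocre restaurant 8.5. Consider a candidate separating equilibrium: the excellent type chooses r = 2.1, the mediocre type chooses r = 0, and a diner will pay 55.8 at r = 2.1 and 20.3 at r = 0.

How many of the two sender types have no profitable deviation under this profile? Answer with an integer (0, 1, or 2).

1

Mediocre type: stay at 0 → 20.3; mimic → 55.8 − 8.5 × 2.1 = 37.95. IC fails (20.3 < 37.95).
Excellent type: signal → 55.8 − 3.6 × 2.1 = 48.24; deviate to 0 → 20.3. IC holds (48.24 ≥ 20.3).
1 of 2 constraints hold, so this profile is not an equilibrium.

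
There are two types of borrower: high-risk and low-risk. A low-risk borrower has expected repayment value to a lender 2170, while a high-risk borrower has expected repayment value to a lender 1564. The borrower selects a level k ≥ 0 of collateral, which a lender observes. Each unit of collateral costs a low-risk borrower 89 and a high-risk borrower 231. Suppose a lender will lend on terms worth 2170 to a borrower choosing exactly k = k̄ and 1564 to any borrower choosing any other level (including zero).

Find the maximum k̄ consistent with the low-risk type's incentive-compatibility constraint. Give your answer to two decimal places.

Choosing k̄ yields the low-risk type 2170 − 89·k̄; choosing zero yields 1564.
The low-risk type is indifferent at 2170 − 89·k̄ = 1564, i.e. k̄ = (2170 − 1564) / 89 ≈ 6.81.
For any k̄ above 6.81 the low-risk type would rather pool at zero, so separation collapses.

6.81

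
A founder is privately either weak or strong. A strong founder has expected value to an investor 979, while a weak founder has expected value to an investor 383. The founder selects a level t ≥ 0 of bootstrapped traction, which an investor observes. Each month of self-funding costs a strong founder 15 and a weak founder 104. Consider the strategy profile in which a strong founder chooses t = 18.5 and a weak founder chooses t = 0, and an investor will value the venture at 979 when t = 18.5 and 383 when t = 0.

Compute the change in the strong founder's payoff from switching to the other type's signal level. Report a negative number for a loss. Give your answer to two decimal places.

-318.50

Playing t = 18.5 the strong founder receives 979 − 15 × 18.5 = 701.5.
Deviating to t = 0 yields 383 instead.
Gain from deviating: 383 − 701.5 = -318.50.
The gain is negative, so the strong type's incentive-compatibility constraint is satisfied.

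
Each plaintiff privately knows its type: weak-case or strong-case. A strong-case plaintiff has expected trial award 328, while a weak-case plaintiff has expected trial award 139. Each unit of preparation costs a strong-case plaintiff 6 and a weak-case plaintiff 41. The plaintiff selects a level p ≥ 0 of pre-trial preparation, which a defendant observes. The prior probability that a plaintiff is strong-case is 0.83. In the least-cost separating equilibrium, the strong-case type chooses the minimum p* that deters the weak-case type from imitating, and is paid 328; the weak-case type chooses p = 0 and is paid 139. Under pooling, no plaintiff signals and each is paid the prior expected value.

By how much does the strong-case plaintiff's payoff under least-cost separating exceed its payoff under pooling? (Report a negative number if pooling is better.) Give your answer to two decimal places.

4.47

Least-cost separating signal: p* solves 139 = 328 − 41·p*, so p* = (328 − 139)/41 ≈ 4.6098.
Strong-case type's separating payoff: 328 − 6 × p* = 328 − 6 × (328 − 139)/41 = 328 − 1134/41 ≈ 300.3415.
Pooling payoff: 0.83 × 328 + 0.17 × 139 = 295.87.
Difference: 300.3415 − 295.87 = 4.4715, i.e. 4.47 to two decimal places.
The strong-case type prefers to separate.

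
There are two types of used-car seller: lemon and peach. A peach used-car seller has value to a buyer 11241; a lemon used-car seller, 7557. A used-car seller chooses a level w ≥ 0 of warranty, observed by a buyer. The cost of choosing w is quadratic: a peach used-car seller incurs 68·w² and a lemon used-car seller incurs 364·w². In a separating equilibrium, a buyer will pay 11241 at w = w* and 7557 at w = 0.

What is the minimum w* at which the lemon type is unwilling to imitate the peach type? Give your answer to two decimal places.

The lemon type at w = 0 receives 7557; imitating at w* yields 11241 − 364·w*².
Indifference: 7557 = 11241 − 364·w*², so w*² = (11241 − 7557) / 364 ≈ 10.1209.
w* = √10.1209 ≈ 3.18.

3.18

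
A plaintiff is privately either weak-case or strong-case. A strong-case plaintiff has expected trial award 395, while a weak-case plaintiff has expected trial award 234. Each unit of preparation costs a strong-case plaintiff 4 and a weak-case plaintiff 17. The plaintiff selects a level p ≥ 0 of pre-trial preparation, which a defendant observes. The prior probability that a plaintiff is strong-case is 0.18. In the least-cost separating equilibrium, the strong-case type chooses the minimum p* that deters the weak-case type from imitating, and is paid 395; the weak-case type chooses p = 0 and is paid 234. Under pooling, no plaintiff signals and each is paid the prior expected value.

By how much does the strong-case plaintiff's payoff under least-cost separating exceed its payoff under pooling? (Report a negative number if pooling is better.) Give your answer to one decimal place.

Least-cost separating signal: p* solves 234 = 395 − 17·p*, so p* = (395 − 234)/17 ≈ 9.4706.
Strong-case type's separating payoff: 395 − 4 × p* = 395 − 4 × (395 − 234)/17 = 395 − 644/17 ≈ 357.118.
Pooling payoff: 0.18 × 395 + 0.82 × 234 = 262.98.
Difference: 357.118 − 262.98 = 94.138, i.e. 94.1 to one decimal place.
The strong-case type prefers to separate.

94.1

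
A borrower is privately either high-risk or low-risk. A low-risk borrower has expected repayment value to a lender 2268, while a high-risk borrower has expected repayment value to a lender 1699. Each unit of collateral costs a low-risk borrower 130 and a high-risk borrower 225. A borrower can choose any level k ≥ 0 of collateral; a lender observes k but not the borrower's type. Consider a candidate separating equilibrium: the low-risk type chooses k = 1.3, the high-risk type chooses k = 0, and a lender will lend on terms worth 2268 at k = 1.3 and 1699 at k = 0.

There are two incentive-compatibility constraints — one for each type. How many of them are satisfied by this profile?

1

High-risk type: stay at 0 → 1699; mimic → 2268 − 225 × 1.3 = 1975.5. IC fails (1699 < 1975.5).
Low-risk type: signal → 2268 − 130 × 1.3 = 2099; deviate to 0 → 1699. IC holds (2099 ≥ 1699).
1 of 2 constraints hold, so this profile is not an equilibrium.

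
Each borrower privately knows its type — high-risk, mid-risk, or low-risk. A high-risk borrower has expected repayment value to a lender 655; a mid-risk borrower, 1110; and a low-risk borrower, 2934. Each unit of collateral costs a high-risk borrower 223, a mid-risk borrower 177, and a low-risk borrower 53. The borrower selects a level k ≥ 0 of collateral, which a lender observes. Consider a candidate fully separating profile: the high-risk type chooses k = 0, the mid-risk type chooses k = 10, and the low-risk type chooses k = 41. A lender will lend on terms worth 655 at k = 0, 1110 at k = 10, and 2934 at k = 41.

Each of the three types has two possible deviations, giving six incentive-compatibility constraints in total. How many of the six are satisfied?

5

High-risk (own payoff 655): to k=10 gives 1110 − 223×10 = -1120 → no gain ✓; to k=41 gives 2934 − 223×41 = -6209 → no gain ✓.
Mid-risk (own payoff 1110 − 177×10 = -660): to k=0 gives 655 → profitable ✗; to k=41 gives 2934 − 177×41 = -4323 → no gain ✓.
Low-risk (own payoff 2934 − 53×41 = 761): to k=0 gives 655 → no gain ✓; to k=10 gives 1110 − 53×10 = 580 → no gain ✓.
5 of the 6 constraints hold; not an equilibrium.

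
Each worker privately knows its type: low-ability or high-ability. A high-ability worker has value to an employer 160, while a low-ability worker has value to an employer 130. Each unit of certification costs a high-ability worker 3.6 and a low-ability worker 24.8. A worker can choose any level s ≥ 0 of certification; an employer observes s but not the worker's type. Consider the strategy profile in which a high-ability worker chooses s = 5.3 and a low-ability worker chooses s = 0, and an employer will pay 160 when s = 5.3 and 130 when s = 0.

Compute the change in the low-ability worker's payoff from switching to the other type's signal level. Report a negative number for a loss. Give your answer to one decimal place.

Playing s = 0 the low-ability worker receives 130.
Deviating to s = 5.3 brings payment 160 at cost 24.8 × 5.3 = 131.44, netting 28.56.
Gain from deviating: 28.56 − 130 = -101.44, i.e. -101.4 to one decimal place.
The gain is negative, so the low-ability type's incentive-compatibility constraint is satisfied.

-101.4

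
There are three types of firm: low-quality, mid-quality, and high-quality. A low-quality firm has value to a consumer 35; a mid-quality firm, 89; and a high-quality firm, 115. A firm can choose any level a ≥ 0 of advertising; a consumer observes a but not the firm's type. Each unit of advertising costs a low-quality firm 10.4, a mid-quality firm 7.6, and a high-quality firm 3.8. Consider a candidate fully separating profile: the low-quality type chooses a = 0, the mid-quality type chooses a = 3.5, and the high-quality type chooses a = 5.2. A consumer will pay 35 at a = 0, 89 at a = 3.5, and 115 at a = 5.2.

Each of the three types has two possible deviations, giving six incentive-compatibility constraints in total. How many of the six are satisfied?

Low-quality (own payoff 35): to a=3.5 gives 89 − 10.4×3.5 = 52.6 → profitable ✗; to a=5.2 gives 115 − 10.4×5.2 = 60.92 → profitable ✗.
High-quality (own payoff 115 − 3.8×5.2 = 95.24): to a=0 gives 35 → no gain ✓; to a=3.5 gives 89 − 3.8×3.5 = 75.7 → no gain ✓.
Mid-quality (own payoff 89 − 7.6×3.5 = 62.4): to a=0 gives 35 → no gain ✓; to a=5.2 gives 115 − 7.6×5.2 = 75.48 → profitable ✗.
3 of the 6 constraints hold; not an equilibrium.

3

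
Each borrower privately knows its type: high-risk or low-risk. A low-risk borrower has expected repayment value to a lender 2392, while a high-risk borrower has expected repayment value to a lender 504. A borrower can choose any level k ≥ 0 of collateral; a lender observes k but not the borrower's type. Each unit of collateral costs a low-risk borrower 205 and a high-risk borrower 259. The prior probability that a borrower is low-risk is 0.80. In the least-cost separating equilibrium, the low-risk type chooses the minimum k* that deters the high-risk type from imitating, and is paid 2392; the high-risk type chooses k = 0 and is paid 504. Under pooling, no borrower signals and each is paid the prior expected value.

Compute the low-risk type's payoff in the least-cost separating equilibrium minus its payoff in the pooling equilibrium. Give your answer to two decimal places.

Least-cost separating signal: k* solves 504 = 2392 − 259·k*, so k* = (2392 − 504)/259 ≈ 7.2896.
Low-risk type's separating payoff: 2392 − 205 × k* = 2392 − 205 × (2392 − 504)/259 = 2392 − 387040/259 ≈ 897.6371.
Pooling payoff: 0.80 × 2392 + 0.20 × 504 = 2014.4.
Difference: 897.6371 − 2014.4 = -1116.7629, i.e. -1116.76 to two decimal places.
The low-risk type would prefer the pooling outcome.

-1116.76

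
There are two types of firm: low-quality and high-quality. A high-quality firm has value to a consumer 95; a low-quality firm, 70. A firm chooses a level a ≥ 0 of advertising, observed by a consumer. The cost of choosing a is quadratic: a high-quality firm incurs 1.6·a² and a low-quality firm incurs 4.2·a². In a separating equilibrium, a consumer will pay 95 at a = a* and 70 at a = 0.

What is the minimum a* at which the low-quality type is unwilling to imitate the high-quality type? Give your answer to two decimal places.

2.44

The low-quality type at a = 0 receives 70; imitating at a* yields 95 − 4.2·a*².
Indifference: 70 = 95 − 4.2·a*², so a*² = (95 − 70) / 4.2 ≈ 5.9524.
a* = √5.9524 ≈ 2.44.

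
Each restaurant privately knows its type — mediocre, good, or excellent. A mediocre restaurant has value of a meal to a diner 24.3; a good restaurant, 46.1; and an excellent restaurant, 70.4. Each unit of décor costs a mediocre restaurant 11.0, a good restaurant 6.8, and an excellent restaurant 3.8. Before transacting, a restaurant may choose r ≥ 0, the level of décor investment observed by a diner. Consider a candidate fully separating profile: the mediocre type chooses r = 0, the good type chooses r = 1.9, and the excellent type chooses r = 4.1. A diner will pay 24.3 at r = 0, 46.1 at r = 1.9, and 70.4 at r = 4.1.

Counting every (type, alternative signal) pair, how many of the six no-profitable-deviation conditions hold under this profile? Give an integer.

3

Mediocre (own payoff 24.3): to r=1.9 gives 46.1 − 11.0×1.9 = 25.2 → profitable ✗; to r=4.1 gives 70.4 − 11.0×4.1 = 25.3 → profitable ✗.
Excellent (own payoff 70.4 − 3.8×4.1 = 54.82): to r=0 gives 24.3 → no gain ✓; to r=1.9 gives 46.1 − 3.8×1.9 = 38.88 → no gain ✓.
Good (own payoff 46.1 − 6.8×1.9 = 33.18): to r=0 gives 24.3 → no gain ✓; to r=4.1 gives 70.4 − 6.8×4.1 = 42.52 → profitable ✗.
3 of the 6 constraints hold; not an equilibrium.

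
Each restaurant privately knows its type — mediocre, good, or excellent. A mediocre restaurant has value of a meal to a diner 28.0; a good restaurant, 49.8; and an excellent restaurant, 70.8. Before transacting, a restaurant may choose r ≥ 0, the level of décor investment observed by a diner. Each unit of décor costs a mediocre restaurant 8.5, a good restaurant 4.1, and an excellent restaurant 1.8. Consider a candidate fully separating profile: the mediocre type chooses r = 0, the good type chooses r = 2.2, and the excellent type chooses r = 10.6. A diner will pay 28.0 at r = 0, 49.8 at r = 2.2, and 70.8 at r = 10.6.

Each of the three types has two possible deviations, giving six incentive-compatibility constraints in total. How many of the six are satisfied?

5

Excellent (own payoff 70.8 − 1.8×10.6 = 51.72): to r=0 gives 28.0 → no gain ✓; to r=2.2 gives 49.8 − 1.8×2.2 = 45.84 → no gain ✓.
Good (own payoff 49.8 − 4.1×2.2 = 40.78): to r=0 gives 28.0 → no gain ✓; to r=10.6 gives 70.8 − 4.1×10.6 = 27.34 → no gain ✓.
Mediocre (own payoff 28.0): to r=2.2 gives 49.8 − 8.5×2.2 = 31.1 → profitable ✗; to r=10.6 gives 70.8 − 8.5×10.6 = -19.3 → no gain ✓.
5 of the 6 constraints hold; not an equilibrium.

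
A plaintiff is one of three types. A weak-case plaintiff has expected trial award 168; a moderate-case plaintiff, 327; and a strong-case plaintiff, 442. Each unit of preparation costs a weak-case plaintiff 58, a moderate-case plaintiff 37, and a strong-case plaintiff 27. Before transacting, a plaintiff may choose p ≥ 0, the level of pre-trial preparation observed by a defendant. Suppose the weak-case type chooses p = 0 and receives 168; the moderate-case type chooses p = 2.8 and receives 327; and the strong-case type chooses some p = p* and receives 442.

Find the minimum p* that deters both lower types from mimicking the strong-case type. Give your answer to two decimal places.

Moderate-case type (on-path payoff 327 − 37×2.8 = 223.4) won't mimic when 223.4 ≥ 442 − 37·p*, i.e. p* ≥ 5.91.
Weak-case type (on-path payoff 168) won't mimic when 168 ≥ 442 − 58·p*, i.e. p* ≥ 4.72.
Both must hold, so p* = max(4.72, 5.91) = 5.91. The moderate-case type's constraint binds.

5.91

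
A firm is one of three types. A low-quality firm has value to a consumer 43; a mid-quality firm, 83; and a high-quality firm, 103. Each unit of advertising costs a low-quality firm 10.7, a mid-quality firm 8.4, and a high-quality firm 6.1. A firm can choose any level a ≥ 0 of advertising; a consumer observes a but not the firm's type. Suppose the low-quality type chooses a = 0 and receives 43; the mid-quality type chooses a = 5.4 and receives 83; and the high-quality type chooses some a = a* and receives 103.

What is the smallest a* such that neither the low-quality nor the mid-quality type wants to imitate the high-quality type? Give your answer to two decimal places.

Low-quality type (on-path payoff 43) won't mimic when 43 ≥ 103 − 10.7·a*, i.e. a* ≥ 5.61.
Mid-quality type (on-path payoff 83 − 8.4×5.4 = 37.64) won't mimic when 37.64 ≥ 103 − 8.4·a*, i.e. a* ≥ 7.78.
Both must hold, so a* = max(5.61, 7.78) = 7.78. The mid-quality type's constraint binds.

7.78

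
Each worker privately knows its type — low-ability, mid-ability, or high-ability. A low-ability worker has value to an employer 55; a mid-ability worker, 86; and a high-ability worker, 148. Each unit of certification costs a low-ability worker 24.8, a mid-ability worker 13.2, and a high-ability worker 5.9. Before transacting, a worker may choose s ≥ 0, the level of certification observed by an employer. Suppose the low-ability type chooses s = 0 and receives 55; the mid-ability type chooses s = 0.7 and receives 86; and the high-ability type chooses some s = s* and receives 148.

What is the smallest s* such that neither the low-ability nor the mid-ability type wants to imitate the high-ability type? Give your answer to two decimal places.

Mid-ability type (on-path payoff 86 − 13.2×0.7 = 76.76) won't mimic when 76.76 ≥ 148 − 13.2·s*, i.e. s* ≥ 5.40.
Low-ability type (on-path payoff 55) won't mimic when 55 ≥ 148 − 24.8·s*, i.e. s* ≥ 3.75.
Both must hold, so s* = max(3.75, 5.40) = 5.40. The mid-ability type's constraint binds.

5.40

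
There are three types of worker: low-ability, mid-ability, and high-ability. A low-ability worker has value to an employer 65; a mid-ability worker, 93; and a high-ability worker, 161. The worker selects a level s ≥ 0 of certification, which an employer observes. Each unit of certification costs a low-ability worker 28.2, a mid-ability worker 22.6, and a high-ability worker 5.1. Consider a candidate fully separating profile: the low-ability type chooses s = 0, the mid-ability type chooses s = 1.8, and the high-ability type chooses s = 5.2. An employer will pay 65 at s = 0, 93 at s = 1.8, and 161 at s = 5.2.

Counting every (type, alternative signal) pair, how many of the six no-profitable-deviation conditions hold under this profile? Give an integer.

5

Low-ability (own payoff 65): to s=1.8 gives 93 − 28.2×1.8 = 42.24 → no gain ✓; to s=5.2 gives 161 − 28.2×5.2 = 14.36 → no gain ✓.
High-ability (own payoff 161 − 5.1×5.2 = 134.48): to s=0 gives 65 → no gain ✓; to s=1.8 gives 93 − 5.1×1.8 = 83.82 → no gain ✓.
Mid-ability (own payoff 93 − 22.6×1.8 = 52.32): to s=0 gives 65 → profitable ✗; to s=5.2 gives 161 − 22.6×5.2 = 43.48 → no gain ✓.
5 of the 6 constraints hold; not an equilibrium.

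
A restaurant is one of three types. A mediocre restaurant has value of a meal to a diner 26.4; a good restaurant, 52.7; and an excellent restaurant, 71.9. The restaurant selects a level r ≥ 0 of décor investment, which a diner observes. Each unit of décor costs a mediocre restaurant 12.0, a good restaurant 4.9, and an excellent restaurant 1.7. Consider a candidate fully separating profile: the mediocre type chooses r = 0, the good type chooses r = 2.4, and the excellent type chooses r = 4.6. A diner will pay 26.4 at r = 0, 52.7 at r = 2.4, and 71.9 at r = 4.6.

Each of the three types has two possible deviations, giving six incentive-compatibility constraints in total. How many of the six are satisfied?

5

Good (own payoff 52.7 − 4.9×2.4 = 40.94): to r=0 gives 26.4 → no gain ✓; to r=4.6 gives 71.9 − 4.9×4.6 = 49.36 → profitable ✗.
Excellent (own payoff 71.9 − 1.7×4.6 = 64.08): to r=0 gives 26.4 → no gain ✓; to r=2.4 gives 52.7 − 1.7×2.4 = 48.62 → no gain ✓.
Mediocre (own payoff 26.4): to r=2.4 gives 52.7 − 12.0×2.4 = 23.9 → no gain ✓; to r=4.6 gives 71.9 − 12.0×4.6 = 16.7 → no gain ✓.
5 of the 6 constraints hold; not an equilibrium.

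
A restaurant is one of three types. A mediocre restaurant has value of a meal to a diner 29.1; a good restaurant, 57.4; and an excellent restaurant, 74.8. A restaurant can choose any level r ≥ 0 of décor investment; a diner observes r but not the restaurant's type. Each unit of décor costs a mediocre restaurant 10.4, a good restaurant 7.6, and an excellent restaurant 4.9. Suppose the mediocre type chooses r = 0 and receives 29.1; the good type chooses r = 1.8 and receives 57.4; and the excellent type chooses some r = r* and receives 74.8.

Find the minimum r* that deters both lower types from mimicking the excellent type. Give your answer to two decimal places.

Good type (on-path payoff 57.4 − 7.6×1.8 = 43.72) won't mimic when 43.72 ≥ 74.8 − 7.6·r*, i.e. r* ≥ 4.09.
Mediocre type (on-path payoff 29.1) won't mimic when 29.1 ≥ 74.8 − 10.4·r*, i.e. r* ≥ 4.39.
Both must hold, so r* = max(4.39, 4.09) = 4.39. The mediocre type's constraint binds.

4.39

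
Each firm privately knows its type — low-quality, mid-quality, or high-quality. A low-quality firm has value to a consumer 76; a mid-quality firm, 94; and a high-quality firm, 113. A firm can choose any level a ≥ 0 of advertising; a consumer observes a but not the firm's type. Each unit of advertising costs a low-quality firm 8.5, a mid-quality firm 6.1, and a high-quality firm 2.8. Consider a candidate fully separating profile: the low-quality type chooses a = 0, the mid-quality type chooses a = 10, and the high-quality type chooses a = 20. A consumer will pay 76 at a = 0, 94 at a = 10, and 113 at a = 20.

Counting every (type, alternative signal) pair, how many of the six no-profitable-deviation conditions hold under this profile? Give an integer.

3

High-quality (own payoff 113 − 2.8×20 = 57): to a=0 gives 76 → profitable ✗; to a=10 gives 94 − 2.8×10 = 66 → profitable ✗.
Low-quality (own payoff 76): to a=10 gives 94 − 8.5×10 = 9 → no gain ✓; to a=20 gives 113 − 8.5×20 = -57 → no gain ✓.
Mid-quality (own payoff 94 − 6.1×10 = 33): to a=0 gives 76 → profitable ✗; to a=20 gives 113 − 6.1×20 = -9 → no gain ✓.
3 of the 6 constraints hold; not an equilibrium.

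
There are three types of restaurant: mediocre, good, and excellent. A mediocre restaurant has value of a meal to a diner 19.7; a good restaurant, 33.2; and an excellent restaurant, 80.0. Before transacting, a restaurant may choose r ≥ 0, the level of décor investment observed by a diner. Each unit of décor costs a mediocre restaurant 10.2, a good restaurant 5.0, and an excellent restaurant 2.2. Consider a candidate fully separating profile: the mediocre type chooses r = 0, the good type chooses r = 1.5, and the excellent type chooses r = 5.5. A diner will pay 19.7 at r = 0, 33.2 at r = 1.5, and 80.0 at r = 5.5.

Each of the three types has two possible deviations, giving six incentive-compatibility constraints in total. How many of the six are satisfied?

4

Excellent (own payoff 80.0 − 2.2×5.5 = 67.9): to r=0 gives 19.7 → no gain ✓; to r=1.5 gives 33.2 − 2.2×1.5 = 29.9 → no gain ✓.
Mediocre (own payoff 19.7): to r=1.5 gives 33.2 − 10.2×1.5 = 17.9 → no gain ✓; to r=5.5 gives 80.0 − 10.2×5.5 = 23.9 → profitable ✗.
Good (own payoff 33.2 − 5.0×1.5 = 25.7): to r=0 gives 19.7 → no gain ✓; to r=5.5 gives 80.0 − 5.0×5.5 = 52.5 → profitable ✗.
4 of the 6 constraints hold; not an equilibrium.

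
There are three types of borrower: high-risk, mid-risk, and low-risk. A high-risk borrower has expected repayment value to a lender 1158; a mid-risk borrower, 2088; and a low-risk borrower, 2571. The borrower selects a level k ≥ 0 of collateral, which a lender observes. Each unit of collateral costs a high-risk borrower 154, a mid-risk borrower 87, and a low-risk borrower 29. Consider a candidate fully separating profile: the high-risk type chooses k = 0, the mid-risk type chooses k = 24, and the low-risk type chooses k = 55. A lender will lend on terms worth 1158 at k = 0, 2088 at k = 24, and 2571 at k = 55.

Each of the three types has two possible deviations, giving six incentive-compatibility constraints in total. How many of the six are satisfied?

High-risk (own payoff 1158): to k=24 gives 2088 − 154×24 = -1608 → no gain ✓; to k=55 gives 2571 − 154×55 = -5899 → no gain ✓.
Mid-risk (own payoff 2088 − 87×24 = 0): to k=0 gives 1158 → profitable ✗; to k=55 gives 2571 − 87×55 = -2214 → no gain ✓.
Low-risk (own payoff 2571 − 29×55 = 976): to k=0 gives 1158 → profitable ✗; to k=24 gives 2088 − 29×24 = 1392 → profitable ✗.
3 of the 6 constraints hold; not an equilibrium.

3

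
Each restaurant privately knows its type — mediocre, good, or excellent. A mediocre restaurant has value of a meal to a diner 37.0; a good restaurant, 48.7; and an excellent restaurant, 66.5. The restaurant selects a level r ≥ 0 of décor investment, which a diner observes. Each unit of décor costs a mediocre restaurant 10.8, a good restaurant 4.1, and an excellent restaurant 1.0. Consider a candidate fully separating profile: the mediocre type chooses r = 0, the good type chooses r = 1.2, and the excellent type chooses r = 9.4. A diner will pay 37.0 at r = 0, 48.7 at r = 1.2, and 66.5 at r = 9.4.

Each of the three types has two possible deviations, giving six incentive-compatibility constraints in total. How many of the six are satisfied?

6

Good (own payoff 48.7 − 4.1×1.2 = 43.78): to r=0 gives 37.0 → no gain ✓; to r=9.4 gives 66.5 − 4.1×9.4 = 27.96 → no gain ✓.
Mediocre (own payoff 37.0): to r=1.2 gives 48.7 − 10.8×1.2 = 35.74 → no gain ✓; to r=9.4 gives 66.5 − 10.8×9.4 = -35.02 → no gain ✓.
Excellent (own payoff 66.5 − 1.0×9.4 = 57.1): to r=0 gives 37.0 → no gain ✓; to r=1.2 gives 48.7 − 1.0×1.2 = 47.5 → no gain ✓.
6 of the 6 constraints hold; this profile is a separating equilibrium.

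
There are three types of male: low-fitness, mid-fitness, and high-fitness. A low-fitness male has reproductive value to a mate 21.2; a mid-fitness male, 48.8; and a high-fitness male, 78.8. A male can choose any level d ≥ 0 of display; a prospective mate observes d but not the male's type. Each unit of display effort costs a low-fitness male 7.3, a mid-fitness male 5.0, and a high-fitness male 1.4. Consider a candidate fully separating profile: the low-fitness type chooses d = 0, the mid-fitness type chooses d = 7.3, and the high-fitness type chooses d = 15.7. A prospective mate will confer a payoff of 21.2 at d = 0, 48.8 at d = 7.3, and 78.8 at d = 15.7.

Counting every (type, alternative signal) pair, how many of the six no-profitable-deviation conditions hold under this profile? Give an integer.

Mid-fitness (own payoff 48.8 − 5.0×7.3 = 12.3): to d=0 gives 21.2 → profitable ✗; to d=15.7 gives 78.8 − 5.0×15.7 = 0.3 → no gain ✓.
High-fitness (own payoff 78.8 − 1.4×15.7 = 56.82): to d=0 gives 21.2 → no gain ✓; to d=7.3 gives 48.8 − 1.4×7.3 = 38.58 → no gain ✓.
Low-fitness (own payoff 21.2): to d=7.3 gives 48.8 − 7.3×7.3 = -4.49 → no gain ✓; to d=15.7 gives 78.8 − 7.3×15.7 = -35.81 → no gain ✓.
5 of the 6 constraints hold; not an equilibrium.

5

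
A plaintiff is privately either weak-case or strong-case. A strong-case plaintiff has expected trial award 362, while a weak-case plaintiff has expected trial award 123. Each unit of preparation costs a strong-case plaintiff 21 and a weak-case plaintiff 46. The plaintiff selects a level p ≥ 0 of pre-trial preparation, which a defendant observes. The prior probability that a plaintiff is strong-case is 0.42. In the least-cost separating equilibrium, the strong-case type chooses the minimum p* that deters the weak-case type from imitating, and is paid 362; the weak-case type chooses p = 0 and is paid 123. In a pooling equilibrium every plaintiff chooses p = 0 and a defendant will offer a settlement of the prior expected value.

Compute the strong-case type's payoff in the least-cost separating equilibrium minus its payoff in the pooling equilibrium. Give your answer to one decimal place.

29.5

Least-cost separating signal: p* solves 123 = 362 − 46·p*, so p* = (362 − 123)/46 ≈ 5.1957.
Strong-case type's separating payoff: 362 − 21 × p* = 362 − 21 × (362 − 123)/46 = 362 − 5019/46 ≈ 252.891.
Pooling payoff: 0.42 × 362 + 0.58 × 123 = 223.38.
Difference: 252.891 − 223.38 = 29.511, i.e. 29.5 to one decimal place.
The strong-case type prefers to separate.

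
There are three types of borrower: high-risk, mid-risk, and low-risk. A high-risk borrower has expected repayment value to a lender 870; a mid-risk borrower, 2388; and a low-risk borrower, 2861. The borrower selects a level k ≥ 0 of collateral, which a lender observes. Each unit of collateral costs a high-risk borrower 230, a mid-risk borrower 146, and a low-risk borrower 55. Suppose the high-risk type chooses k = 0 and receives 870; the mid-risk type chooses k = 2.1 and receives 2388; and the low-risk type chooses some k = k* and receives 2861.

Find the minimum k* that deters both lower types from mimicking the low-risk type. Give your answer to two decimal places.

Mid-risk type (on-path payoff 2388 − 146×2.1 = 2081.4) won't mimic when 2081.4 ≥ 2861 − 146·k*, i.e. k* ≥ 5.34.
High-risk type (on-path payoff 870) won't mimic when 870 ≥ 2861 − 230·k*, i.e. k* ≥ 8.66.
Both must hold, so k* = max(8.66, 5.34) = 8.66. The high-risk type's constraint binds.

8.66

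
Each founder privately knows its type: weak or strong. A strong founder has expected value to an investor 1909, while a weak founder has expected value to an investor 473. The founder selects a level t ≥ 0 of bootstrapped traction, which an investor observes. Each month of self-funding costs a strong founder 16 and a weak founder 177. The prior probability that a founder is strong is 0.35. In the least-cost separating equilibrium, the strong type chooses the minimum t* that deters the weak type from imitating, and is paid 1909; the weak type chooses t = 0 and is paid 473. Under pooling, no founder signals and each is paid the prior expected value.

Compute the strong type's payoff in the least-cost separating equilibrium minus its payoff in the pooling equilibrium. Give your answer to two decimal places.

803.59

Least-cost separating signal: t* solves 473 = 1909 − 177·t*, so t* = (1909 − 473)/177 ≈ 8.1130.
Strong type's separating payoff: 1909 − 16 × t* = 1909 − 16 × (1909 − 473)/177 = 1909 − 22976/177 ≈ 1779.1921.
Pooling payoff: 0.35 × 1909 + 0.65 × 473 = 975.6.
Difference: 1779.1921 − 975.6 = 803.5921, i.e. 803.59 to two decimal places.
The strong type prefers to separate.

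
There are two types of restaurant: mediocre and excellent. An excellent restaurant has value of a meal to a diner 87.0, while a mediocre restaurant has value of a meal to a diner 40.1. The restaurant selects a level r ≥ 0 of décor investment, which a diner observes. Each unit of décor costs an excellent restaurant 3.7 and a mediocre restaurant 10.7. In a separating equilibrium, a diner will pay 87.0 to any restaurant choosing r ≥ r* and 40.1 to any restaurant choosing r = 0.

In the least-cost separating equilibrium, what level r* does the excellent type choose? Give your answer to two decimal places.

4.38

A mediocre restaurant choosing r = 0 receives 40.1.
Imitating at r* instead would pay 87.0 at cost 10.7·r*, netting 87.0 − 10.7·r*.
Indifference: 40.1 = 87.0 − 10.7·r*, so r* = (87.0 − 40.1) / 10.7 ≈ 4.38.
At r* the mediocre type's incentive constraint just binds; the excellent type strictly prefers r* since its per-unit cost is lower.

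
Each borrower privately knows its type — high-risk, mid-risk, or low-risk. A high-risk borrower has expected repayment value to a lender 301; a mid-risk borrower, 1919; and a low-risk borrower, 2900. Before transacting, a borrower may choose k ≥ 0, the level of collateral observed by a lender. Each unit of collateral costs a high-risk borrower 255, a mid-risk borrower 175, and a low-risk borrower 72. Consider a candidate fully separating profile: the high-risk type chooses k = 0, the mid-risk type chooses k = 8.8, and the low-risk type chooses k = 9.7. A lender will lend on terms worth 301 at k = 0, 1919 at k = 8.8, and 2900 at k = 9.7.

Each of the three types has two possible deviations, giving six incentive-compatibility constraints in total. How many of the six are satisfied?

Low-risk (own payoff 2900 − 72×9.7 = 2201.6): to k=0 gives 301 → no gain ✓; to k=8.8 gives 1919 − 72×8.8 = 1285.4 → no gain ✓.
Mid-risk (own payoff 1919 − 175×8.8 = 379): to k=0 gives 301 → no gain ✓; to k=9.7 gives 2900 − 175×9.7 = 1202.5 → profitable ✗.
High-risk (own payoff 301): to k=8.8 gives 1919 − 255×8.8 = -325 → no gain ✓; to k=9.7 gives 2900 − 255×9.7 = 426.5 → profitable ✗.
4 of the 6 constraints hold; not an equilibrium.

4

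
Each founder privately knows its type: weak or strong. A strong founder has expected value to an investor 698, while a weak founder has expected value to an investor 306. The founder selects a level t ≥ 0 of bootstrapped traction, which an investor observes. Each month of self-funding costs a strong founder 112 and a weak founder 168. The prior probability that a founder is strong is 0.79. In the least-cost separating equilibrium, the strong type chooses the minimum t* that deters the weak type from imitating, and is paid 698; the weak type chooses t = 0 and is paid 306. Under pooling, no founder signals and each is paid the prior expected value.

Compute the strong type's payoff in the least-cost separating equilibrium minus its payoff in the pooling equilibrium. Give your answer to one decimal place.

Least-cost separating signal: t* solves 306 = 698 − 168·t*, so t* = (698 − 306)/168 ≈ 2.3333.
Strong type's separating payoff: 698 − 112 × t* = 698 − 112 × (698 − 306)/168 = 698 − 43904/168 ≈ 436.667.
Pooling payoff: 0.79 × 698 + 0.21 × 306 = 615.68.
Difference: 436.667 − 615.68 = -179.013, i.e. -179.0 to one decimal place.
The strong type would prefer the pooling outcome.

-179.0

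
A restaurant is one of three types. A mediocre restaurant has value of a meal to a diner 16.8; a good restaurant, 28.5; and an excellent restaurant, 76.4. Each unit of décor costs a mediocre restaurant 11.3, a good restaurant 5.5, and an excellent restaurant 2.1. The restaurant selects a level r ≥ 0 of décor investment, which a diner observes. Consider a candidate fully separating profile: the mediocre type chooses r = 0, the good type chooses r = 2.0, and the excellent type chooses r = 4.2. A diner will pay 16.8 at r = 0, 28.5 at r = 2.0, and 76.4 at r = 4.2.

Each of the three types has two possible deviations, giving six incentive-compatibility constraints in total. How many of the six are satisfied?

4

Mediocre (own payoff 16.8): to r=2.0 gives 28.5 − 11.3×2.0 = 5.9 → no gain ✓; to r=4.2 gives 76.4 − 11.3×4.2 = 28.94 → profitable ✗.
Good (own payoff 28.5 − 5.5×2.0 = 17.5): to r=0 gives 16.8 → no gain ✓; to r=4.2 gives 76.4 − 5.5×4.2 = 53.3 → profitable ✗.
Excellent (own payoff 76.4 − 2.1×4.2 = 67.58): to r=0 gives 16.8 → no gain ✓; to r=2.0 gives 28.5 − 2.1×2.0 = 24.3 → no gain ✓.
4 of the 6 constraints hold; not an equilibrium.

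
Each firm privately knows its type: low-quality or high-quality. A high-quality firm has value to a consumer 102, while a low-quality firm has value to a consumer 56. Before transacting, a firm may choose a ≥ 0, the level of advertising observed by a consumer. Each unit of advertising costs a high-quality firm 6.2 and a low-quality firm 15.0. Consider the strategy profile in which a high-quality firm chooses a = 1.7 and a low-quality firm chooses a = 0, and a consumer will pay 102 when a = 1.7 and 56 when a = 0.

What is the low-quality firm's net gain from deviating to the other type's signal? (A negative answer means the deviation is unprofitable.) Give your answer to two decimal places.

20.50

Playing a = 0 the low-quality firm receives 56.
Deviating to a = 1.7 brings payment 102 at cost 15.0 × 1.7 = 25.5, netting 76.5.
Gain from deviating: 76.5 − 56 = 20.50.
The gain is positive, so the low-quality type's incentive-compatibility constraint is violated — this profile is not a separating equilibrium.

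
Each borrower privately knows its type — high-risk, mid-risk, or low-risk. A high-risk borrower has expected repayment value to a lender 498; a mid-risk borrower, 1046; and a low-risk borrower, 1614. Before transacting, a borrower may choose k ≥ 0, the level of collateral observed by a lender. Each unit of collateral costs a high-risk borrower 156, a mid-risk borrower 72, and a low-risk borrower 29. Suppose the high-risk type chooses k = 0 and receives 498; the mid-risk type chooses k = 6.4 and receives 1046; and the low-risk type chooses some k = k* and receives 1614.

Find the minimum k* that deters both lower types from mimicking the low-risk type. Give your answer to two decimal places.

14.29

Mid-risk type (on-path payoff 1046 − 72×6.4 = 585.2) won't mimic when 585.2 ≥ 1614 − 72·k*, i.e. k* ≥ 14.29.
High-risk type (on-path payoff 498) won't mimic when 498 ≥ 1614 − 156·k*, i.e. k* ≥ 7.15.
Both must hold, so k* = max(7.15, 14.29) = 14.29. The mid-risk type's constraint binds.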